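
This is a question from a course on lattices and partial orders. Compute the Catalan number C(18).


C(n) = C(2n, n) / (n+1).
C(36, 18) = 9075135300
C(18) = 9075135300 / 19 = 477638700


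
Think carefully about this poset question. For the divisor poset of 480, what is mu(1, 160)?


In a divisor lattice, mu(a,b) = mu(b/a) where mu is the classical Mobius function.
b/a = 160/1 = 160
Prime factorization of 160: primes [2, 5]
160 is not squarefree, so mu(160) = 0


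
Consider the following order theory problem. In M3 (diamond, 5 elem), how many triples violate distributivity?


Distributive law: a ^ (b v c) = (a ^ b) v (a ^ c).
Check all 5^3 = 125 ordered triples (a,b,c).
  e.g. a=a1, b=a2, c=a3: lhs=a1 != rhs=0
  e.g. a=a1, b=a3, c=a2: lhs=a1 != rhs=0
Total violating triples: 6


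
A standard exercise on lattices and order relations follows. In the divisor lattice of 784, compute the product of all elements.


Divisors of 784: [1, 2, 4, 7, 8, 14, 16, 28, 49, 56, 98, 112, 196, 392, 784]
Product = n^(d(n)/2) = 784^(15/2)
Product = 5097655355238390956032


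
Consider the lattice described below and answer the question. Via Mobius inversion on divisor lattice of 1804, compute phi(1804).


phi(n) = n * prod_{p|n} (1 - 1/p).
Prime divisors of 1804: [2, 11, 41]
phi(1804) = 1804 * (1 - 1/2) * (1 - 1/11) * (1 - 1/41)
phi(1804) = 800


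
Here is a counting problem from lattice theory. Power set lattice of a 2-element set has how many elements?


Power set = 2^n.
2^2 = 4


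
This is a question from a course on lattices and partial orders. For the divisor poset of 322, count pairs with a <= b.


The order relation is {(a,b) : a <= b}, reflexive so it includes (a,a).
Examples: (1,1), (1,14), (1,161), (1,2), (1,23), ...
Total ordered pairs: 27


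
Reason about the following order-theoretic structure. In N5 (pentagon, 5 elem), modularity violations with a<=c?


Modular law: if a <= c then a v (b ^ c) = (a v b) ^ c.
Check all triples (a,b,c) with a <= c among 5 elements.
  e.g. a=a, b=c, c=b: lhs=a != rhs=b
Total violating triples: 1


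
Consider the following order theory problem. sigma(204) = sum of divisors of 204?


sigma(n) = sum of divisors.
Divisors of 204: [1, 2, 3, 4, 6, 12, 17, 34, 51, 68, 102, 204]
Sum = 504


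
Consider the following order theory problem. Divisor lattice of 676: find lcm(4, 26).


In a divisor lattice, join = lcm (least common multiple).
gcd(4,26) = 2
lcm(4,26) = 4*26/gcd = 104/2 = 52


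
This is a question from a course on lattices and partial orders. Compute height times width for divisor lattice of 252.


Height = length of longest chain minus 1; width = size of largest antichain.
A maximum chain: 1 | 7 | 21 | 63 | 126 | 252  (height 5).
A maximum antichain: {4, 6, 9, 14, 21}  (width 5).
Product = 5 * 5 = 25


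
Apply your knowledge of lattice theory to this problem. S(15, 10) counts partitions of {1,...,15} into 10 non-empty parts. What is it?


S(n,k) = k*S(n-1,k) + S(n-1,k-1).
S(14,10) = 752752, S(14,9) = 5135130
S(15,10) = 10*752752 + 5135130 = 7527520 + 5135130
S(15,10) = 12662650


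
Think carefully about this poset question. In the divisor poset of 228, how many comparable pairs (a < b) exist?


A comparable pair {a,b} has a < b or b < a in the order.
Count unordered pairs where one element is strictly below the other.
Examples: {1,2}, {1,3}, {1,4}, {1,6}, ...
Total comparable pairs: 42


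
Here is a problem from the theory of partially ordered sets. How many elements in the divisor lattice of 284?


Divisors of 284: [1, 2, 4, 71, 142, 284]
Count: 6


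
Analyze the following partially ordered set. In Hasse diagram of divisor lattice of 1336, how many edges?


A cover relation a -< b holds when a < b with no c strictly between.
Cover relations:
  1 -< 2
  1 -< 167
  2 -< 4
  2 -< 334
  4 -< 8
  4 -< 668
  8 -< 1336
  167 -< 334
  ...2 more
Total: 10


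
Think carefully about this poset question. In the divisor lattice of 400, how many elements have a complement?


An element a is complemented if some b has a meet b = bottom, a join b = top.
a is complemented iff gcd(a, n/a)=1, i.e. a is a unitary divisor of 400.
Complemented elements: 1, 16, 25, 400
Count: 4


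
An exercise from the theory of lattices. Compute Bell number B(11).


B(n) = number of set partitions of an n-element set.
B(n) satisfies the recurrence: B(n+1) = sum_k C(n,k)*B(k).
B(11) = 678570


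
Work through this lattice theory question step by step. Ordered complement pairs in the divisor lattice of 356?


Complement pair (a,b): a meet b = bottom, a join b = top.
Here: gcd(a,b)=1 and lcm(a,b)=356, i.e. a*b=356 with a,b coprime.
Pairs found: (1,356), (4,89), (89,4), (356,1)
Total ordered pairs: 4


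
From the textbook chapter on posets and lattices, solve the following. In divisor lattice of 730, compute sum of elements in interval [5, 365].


Interval [5,365] in divisors of 730: [5, 365]
Sum = 370


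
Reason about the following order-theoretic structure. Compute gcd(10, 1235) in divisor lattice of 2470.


In a divisor lattice, meet = gcd (greatest common divisor).
By Euclidean algorithm or factoring: gcd(10,1235) = 5


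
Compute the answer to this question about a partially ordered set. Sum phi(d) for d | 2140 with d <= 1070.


Divisors of 2140 up to 1070: [1, 2, 4, 5, 10, 20, 107, 214, 428, 535, 1070]
phi values: [1, 1, 2, 4, 4, 8, 106, 106, 212, 424, 424]
Sum = 1292


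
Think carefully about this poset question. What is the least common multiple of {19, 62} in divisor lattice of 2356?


In a divisor lattice, join = lcm (least common multiple).
Compute lcm iteratively: start with first element, then lcm(current, next).
Elements: [19, 62]
lcm(19,62) = 1178
Final lcm = 1178


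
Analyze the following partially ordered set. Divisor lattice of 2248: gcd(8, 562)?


Meet=gcd.
gcd(8,562)=2


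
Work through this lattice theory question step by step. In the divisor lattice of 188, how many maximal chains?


A maximal chain goes from the minimum element to a maximal element via cover relations.
Counting all min-to-max paths in the cover graph.
Total maximal chains: 3


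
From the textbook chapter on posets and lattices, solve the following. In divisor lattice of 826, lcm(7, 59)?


Join=lcm.
gcd(7,59)=1
lcm=413


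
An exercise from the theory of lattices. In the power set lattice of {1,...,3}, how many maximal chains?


A maximal chain goes from the minimum element to a maximal element via cover relations.
Counting all min-to-max paths in the cover graph.
Total maximal chains: 6


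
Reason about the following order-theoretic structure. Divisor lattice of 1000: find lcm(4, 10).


In a divisor lattice, join = lcm (least common multiple).
gcd(4,10) = 2
lcm(4,10) = 4*10/gcd = 40/2 = 20


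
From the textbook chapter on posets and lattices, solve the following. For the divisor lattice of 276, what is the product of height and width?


Height = length of longest chain minus 1; width = size of largest antichain.
A maximum chain: 1 | 23 | 69 | 138 | 276  (height 4).
A maximum antichain: {4, 6, 46, 69}  (width 4).
Product = 4 * 4 = 16


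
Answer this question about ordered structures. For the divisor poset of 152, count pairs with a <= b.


The order relation is {(a,b) : a <= b}, reflexive so it includes (a,a).
Examples: (1,1), (1,152), (1,19), (1,2), (1,38), ...
Total ordered pairs: 30


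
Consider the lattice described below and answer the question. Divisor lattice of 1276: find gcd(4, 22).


In a divisor lattice, meet = gcd (greatest common divisor).
By Euclidean algorithm or factoring: gcd(4,22) = 2


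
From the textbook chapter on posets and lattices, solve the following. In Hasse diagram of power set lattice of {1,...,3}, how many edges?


A cover relation a -< b holds when a < b with no c strictly between.
Cover relations:
  {} -< {1}
  {} -< {2}
  {} -< {3}
  {1} -< {1,2}
  {1} -< {1,3}
  {2} -< {1,2}
  {2} -< {2,3}
  {3} -< {1,3}
  ...4 more
Total: 12


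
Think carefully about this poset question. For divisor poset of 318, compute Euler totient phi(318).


phi(n) = n * prod_{p|n} (1 - 1/p).
Prime divisors of 318: [2, 3, 53]
phi(318) = 318 * (1 - 1/2) * (1 - 1/3) * (1 - 1/53)
phi(318) = 104


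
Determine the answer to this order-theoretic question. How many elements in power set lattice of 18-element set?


Power set = 2^n.
2^18 = 262144


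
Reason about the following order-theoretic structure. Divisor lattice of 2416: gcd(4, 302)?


Meet=gcd.
gcd(4,302)=2


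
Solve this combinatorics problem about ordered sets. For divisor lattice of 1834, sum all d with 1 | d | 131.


Interval [1,131] in divisors of 1834: [1, 131]
Sum = 132


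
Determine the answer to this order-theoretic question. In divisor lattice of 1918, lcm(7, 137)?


Join=lcm.
gcd(7,137)=1
lcm=959


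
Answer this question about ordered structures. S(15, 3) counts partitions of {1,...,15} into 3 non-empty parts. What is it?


S(n,k) = k*S(n-1,k) + S(n-1,k-1).
S(14,3) = 788970, S(14,2) = 8191
S(15,3) = 3*788970 + 8191 = 2366910 + 8191
S(15,3) = 2375101


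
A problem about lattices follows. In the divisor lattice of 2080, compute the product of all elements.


Divisors of 2080: [1, 2, 4, 5, 8, 10, 13, 16, 20, 26, 32, 40, 52, 65, 80, 104, 130, 160, 208, 260, 416, 520, 1040, 2080]
Product = n^(d(n)/2) = 2080^(24/2)
Product = 6557827967253220516257857536000000000000


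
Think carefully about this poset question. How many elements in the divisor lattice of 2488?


Divisors of 2488: [1, 2, 4, 8, 311, 622, 1244, 2488]
Count: 8


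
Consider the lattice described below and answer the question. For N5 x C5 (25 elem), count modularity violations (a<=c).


Modular law: if a <= c then a v (b ^ c) = (a v b) ^ c.
Check all triples (a,b,c) with a <= c among 25 elements.
  e.g. a=(a,0), b=(c,0), c=(b,0): lhs=(a,0) != rhs=(b,0)
  e.g. a=(a,0), b=(c,1), c=(b,0): lhs=(a,0) != rhs=(b,0)
Total violating triples: 75


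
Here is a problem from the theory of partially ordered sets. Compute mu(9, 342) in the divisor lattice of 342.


In a divisor lattice, mu(a,b) = mu(b/a) where mu is the classical Mobius function.
b/a = 342/9 = 38
Prime factorization of 38: primes [2, 19]
38 is squarefree with 2 prime factor(s), so mu(38) = (-1)^2 = 1


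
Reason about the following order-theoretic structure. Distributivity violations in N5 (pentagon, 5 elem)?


Distributive law: a ^ (b v c) = (a ^ b) v (a ^ c).
Check all 5^3 = 125 ordered triples (a,b,c).
  e.g. a=b, b=a, c=c: lhs=b != rhs=a
  e.g. a=b, b=c, c=a: lhs=b != rhs=a
Total violating triples: 2


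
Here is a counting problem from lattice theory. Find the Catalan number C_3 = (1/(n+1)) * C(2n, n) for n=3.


C(n) = C(2n, n) / (n+1).
C(6, 3) = 20
C(3) = 20 / 4 = 5


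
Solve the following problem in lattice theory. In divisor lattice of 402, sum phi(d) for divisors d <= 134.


Divisors of 402 up to 134: [1, 2, 3, 6, 67, 134]
phi values: [1, 1, 2, 2, 66, 66]
Sum = 138


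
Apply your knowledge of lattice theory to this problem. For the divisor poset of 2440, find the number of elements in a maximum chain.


A chain is a totally ordered subset; we count the number of elements in a maximum chain.
Compute, for each element x, the size of the longest chain ending at x:
  1: 1
  2: 2
  5: 2
  61: 2
  4: 3
  8: 4
  ...
A maximum chain: 1 < 2 < 4 < 8 < 40 < 2440
Number of elements in the longest chain: 6


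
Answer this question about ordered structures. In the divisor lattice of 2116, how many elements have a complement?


An element a is complemented if some b has a meet b = bottom, a join b = top.
a is complemented iff gcd(a, n/a)=1, i.e. a is a unitary divisor of 2116.
Complemented elements: 1, 4, 529, 2116
Count: 4


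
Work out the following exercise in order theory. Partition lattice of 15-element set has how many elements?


B(n) = number of set partitions of an n-element set.
B(n) satisfies the recurrence: B(n+1) = sum_k C(n,k)*B(k).
B(15) = 1382958545


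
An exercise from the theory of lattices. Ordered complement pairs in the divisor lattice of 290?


Complement pair (a,b): a meet b = bottom, a join b = top.
Here: gcd(a,b)=1 and lcm(a,b)=290, i.e. a*b=290 with a,b coprime.
Pairs found: (1,290), (2,145), (5,58), (10,29), ... (4 more)
Total ordered pairs: 8


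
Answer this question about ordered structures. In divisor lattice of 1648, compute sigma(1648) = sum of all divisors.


sigma(n) = sum of divisors.
Divisors of 1648: [1, 2, 4, 8, 16, 103, 206, 412, 824, 1648]
Sum = 3224


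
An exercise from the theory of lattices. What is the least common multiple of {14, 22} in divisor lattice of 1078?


In a divisor lattice, join = lcm (least common multiple).
Compute lcm iteratively: start with first element, then lcm(current, next).
Elements: [14, 22]
lcm(14,22) = 154
Final lcm = 154


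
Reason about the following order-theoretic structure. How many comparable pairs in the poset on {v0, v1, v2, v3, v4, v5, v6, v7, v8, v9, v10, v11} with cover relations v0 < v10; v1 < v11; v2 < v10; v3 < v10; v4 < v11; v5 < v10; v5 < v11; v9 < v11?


A comparable pair {a,b} has a < b or b < a in the order.
Count unordered pairs where one element is strictly below the other.
Examples: {v0,v10}, {v1,v11}, {v2,v10}, {v3,v10}, ...
Total comparable pairs: 8


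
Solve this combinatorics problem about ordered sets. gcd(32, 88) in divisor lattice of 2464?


Meet=gcd.
gcd(32,88)=8


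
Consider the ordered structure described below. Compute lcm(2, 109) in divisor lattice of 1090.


In a divisor lattice, join = lcm (least common multiple).
gcd(2,109) = 1
lcm(2,109) = 2*109/gcd = 218/1 = 218


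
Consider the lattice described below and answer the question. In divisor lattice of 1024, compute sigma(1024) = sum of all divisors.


sigma(n) = sum of divisors.
Divisors of 1024: [1, 2, 4, 8, 16, 32, 64, 128, 256, 512, 1024]
Sum = 2047


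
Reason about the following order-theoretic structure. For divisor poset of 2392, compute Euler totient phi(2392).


phi(n) = n * prod_{p|n} (1 - 1/p).
Prime divisors of 2392: [2, 13, 23]
phi(2392) = 2392 * (1 - 1/2) * (1 - 1/13) * (1 - 1/23)
phi(2392) = 1056


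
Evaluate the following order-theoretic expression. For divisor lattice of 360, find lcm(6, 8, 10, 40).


In a divisor lattice, join = lcm (least common multiple).
Compute lcm iteratively: start with first element, then lcm(current, next).
Elements: [6, 8, 10, 40]
lcm(6,8) = 24
lcm(24,10) = 120
lcm(120,40) = 120
Final lcm = 120


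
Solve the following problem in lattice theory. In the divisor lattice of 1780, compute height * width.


Height = length of longest chain minus 1; width = size of largest antichain.
A maximum chain: 1 | 89 | 445 | 890 | 1780  (height 4).
A maximum antichain: {4, 10, 178, 445}  (width 4).
Product = 4 * 4 = 16


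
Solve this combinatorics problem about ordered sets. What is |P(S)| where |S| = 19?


Power set = 2^n.
2^19 = 524288


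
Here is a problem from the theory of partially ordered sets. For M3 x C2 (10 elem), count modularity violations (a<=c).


Modular law: if a <= c then a v (b ^ c) = (a v b) ^ c.
Check all triples (a,b,c) with a <= c among 10 elements.
This lattice is modular (diamonds M_m and their chain-products are modular).
Total violating triples: 0


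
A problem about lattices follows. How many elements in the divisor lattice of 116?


Divisors of 116: [1, 2, 4, 29, 58, 116]
Count: 6


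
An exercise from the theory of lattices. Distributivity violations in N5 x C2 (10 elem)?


Distributive law: a ^ (b v c) = (a ^ b) v (a ^ c).
Check all 10^3 = 1000 ordered triples (a,b,c).
  e.g. a=(b,0), b=(a,0), c=(c,0): lhs=(b,0) != rhs=(a,0)
  e.g. a=(b,0), b=(a,0), c=(c,1): lhs=(b,0) != rhs=(a,0)
Total violating triples: 16


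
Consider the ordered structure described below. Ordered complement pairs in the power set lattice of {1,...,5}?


Complement pair (a,b): a meet b = bottom, a join b = top.
Here: A intersect B = {} and A union B = {1,...,5}.
Pairs found: ({},{1,2,3,4,5}), ({1},{2,3,4,5}), ({2},{1,3,4,5}), ({3},{1,2,4,5}), ... (28 more)
Total ordered pairs: 32


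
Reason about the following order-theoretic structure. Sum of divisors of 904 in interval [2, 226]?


Interval [2,226] in divisors of 904: [2, 226]
Sum = 228


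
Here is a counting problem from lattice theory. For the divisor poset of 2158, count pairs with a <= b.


The order relation is {(a,b) : a <= b}, reflexive so it includes (a,a).
Examples: (1,1), (1,1079), (1,13), (1,166), (1,2), ...
Total ordered pairs: 27


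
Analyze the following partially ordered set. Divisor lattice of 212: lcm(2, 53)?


Join=lcm.
gcd(2,53)=1
lcm=106


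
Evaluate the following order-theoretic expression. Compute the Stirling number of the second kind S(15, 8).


S(n,k) = k*S(n-1,k) + S(n-1,k-1).
S(14,8) = 20912320, S(14,7) = 49329280
S(15,8) = 8*20912320 + 49329280 = 167298560 + 49329280
S(15,8) = 216627840


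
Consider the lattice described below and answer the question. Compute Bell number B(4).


B(n) = number of set partitions of an n-element set.
B(n) satisfies the recurrence: B(n+1) = sum_k C(n,k)*B(k).
B(4) = 15


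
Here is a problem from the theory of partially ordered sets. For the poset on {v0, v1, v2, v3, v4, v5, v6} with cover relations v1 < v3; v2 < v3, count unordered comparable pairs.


A comparable pair {a,b} has a < b or b < a in the order.
Count unordered pairs where one element is strictly below the other.
Examples: {v1,v3}, {v2,v3}
Total comparable pairs: 2


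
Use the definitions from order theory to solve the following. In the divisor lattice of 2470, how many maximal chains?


A maximal chain goes from the minimum element to a maximal element via cover relations.
Counting all min-to-max paths in the cover graph.
Total maximal chains: 24


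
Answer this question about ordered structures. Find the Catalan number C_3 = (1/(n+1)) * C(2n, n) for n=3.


C(n) = C(2n, n) / (n+1).
C(6, 3) = 20
C(3) = 20 / 4 = 5


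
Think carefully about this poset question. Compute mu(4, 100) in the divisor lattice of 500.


In a divisor lattice, mu(a,b) = mu(b/a) where mu is the classical Mobius function.
b/a = 100/4 = 25
Prime factorization of 25: primes [5]
25 is not squarefree, so mu(25) = 0


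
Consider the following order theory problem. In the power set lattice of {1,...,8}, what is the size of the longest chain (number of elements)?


A chain is a totally ordered subset; we count the number of elements in a maximum chain.
Compute, for each element x, the size of the longest chain ending at x:
  {}: 1
  {1}: 2
  {2}: 2
  {3}: 2
  {4}: 2
  {5}: 2
  ...
A maximum chain: {} < {1} < {1,2} < {1,2,3} < {1,2,3,4} < {1,2,3,4,5} < {1,2,3,4,5,6} < {1,2,3,4,5,6,7} < {1,2,3,4,5,6,7,8}
Number of elements in the longest chain: 9


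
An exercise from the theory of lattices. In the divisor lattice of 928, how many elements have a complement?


An element a is complemented if some b has a meet b = bottom, a join b = top.
a is complemented iff gcd(a, n/a)=1, i.e. a is a unitary divisor of 928.
Complemented elements: 1, 29, 32, 928
Count: 4


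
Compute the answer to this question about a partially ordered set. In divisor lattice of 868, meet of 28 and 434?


In a divisor lattice, meet = gcd (greatest common divisor).
By Euclidean algorithm or factoring: gcd(28,434) = 14


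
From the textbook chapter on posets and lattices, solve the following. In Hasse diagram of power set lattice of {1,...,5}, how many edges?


A cover relation a -< b holds when a < b with no c strictly between.
Cover relations:
  {} -< {1}
  {} -< {2}
  {} -< {3}
  {} -< {4}
  {} -< {5}
  {1} -< {1,2}
  {1} -< {1,3}
  {1} -< {1,4}
  ...72 more
Total: 80


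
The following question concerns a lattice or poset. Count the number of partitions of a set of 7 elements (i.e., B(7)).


B(n) = number of set partitions of an n-element set.
B(n) satisfies the recurrence: B(n+1) = sum_k C(n,k)*B(k).
B(7) = 877


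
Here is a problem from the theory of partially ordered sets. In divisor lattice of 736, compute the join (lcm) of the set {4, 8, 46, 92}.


In a divisor lattice, join = lcm (least common multiple).
Compute lcm iteratively: start with first element, then lcm(current, next).
Elements: [4, 8, 46, 92]
lcm(4,8) = 8
lcm(8,46) = 184
lcm(184,92) = 184
Final lcm = 184


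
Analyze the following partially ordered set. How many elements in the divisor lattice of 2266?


Divisors of 2266: [1, 2, 11, 22, 103, 206, 1133, 2266]
Count: 8


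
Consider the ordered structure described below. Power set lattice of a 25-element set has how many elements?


Power set = 2^n.
2^25 = 33554432


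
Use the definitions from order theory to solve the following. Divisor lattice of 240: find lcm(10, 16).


In a divisor lattice, join = lcm (least common multiple).
gcd(10,16) = 2
lcm(10,16) = 10*16/gcd = 160/2 = 80


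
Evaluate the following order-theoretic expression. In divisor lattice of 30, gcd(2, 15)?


Meet=gcd.
gcd(2,15)=1


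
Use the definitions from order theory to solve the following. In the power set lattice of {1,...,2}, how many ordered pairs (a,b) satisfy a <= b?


The order relation is {(a,b) : a <= b}, reflexive so it includes (a,a).
Examples: ({},{}), ({},{1,2}), ({},{1}), ({},{2}), ({1,2},{1,2}), ...
Total ordered pairs: 9


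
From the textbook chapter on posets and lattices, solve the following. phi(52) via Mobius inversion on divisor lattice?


phi(n) = n * prod_{p|n} (1 - 1/p).
Prime divisors of 52: [2, 13]
phi(52) = 52 * (1 - 1/2) * (1 - 1/13)
phi(52) = 24


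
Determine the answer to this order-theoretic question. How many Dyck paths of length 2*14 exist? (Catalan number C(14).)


C(n) = C(2n, n) / (n+1).
C(28, 14) = 40116600
C(14) = 40116600 / 15 = 2674440


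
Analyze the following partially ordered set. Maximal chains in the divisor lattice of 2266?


A maximal chain goes from the minimum element to a maximal element via cover relations.
Counting all min-to-max paths in the cover graph.
Total maximal chains: 6


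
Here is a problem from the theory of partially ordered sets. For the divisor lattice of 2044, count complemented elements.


An element a is complemented if some b has a meet b = bottom, a join b = top.
a is complemented iff gcd(a, n/a)=1, i.e. a is a unitary divisor of 2044.
Complemented elements: 1, 4, 7, 28, 73, 292, ... (2 more)
Count: 8


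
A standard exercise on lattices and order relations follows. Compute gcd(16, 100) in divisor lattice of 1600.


In a divisor lattice, meet = gcd (greatest common divisor).
By Euclidean algorithm or factoring: gcd(16,100) = 4


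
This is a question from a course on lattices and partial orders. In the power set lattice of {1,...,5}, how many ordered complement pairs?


Complement pair (a,b): a meet b = bottom, a join b = top.
Here: A intersect B = {} and A union B = {1,...,5}.
Pairs found: ({},{1,2,3,4,5}), ({1},{2,3,4,5}), ({2},{1,3,4,5}), ({3},{1,2,4,5}), ... (28 more)
Total ordered pairs: 32


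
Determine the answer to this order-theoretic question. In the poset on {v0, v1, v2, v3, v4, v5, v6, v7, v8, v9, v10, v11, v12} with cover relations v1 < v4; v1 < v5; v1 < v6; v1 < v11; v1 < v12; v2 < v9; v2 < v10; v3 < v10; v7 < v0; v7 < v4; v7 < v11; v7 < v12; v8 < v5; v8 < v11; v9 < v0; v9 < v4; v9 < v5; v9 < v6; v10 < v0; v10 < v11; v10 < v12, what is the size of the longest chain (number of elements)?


A chain is a totally ordered subset; we count the number of elements in a maximum chain.
Compute, for each element x, the size of the longest chain ending at x:
  v1: 1
  v2: 1
  v3: 1
  v7: 1
  v8: 1
  v9: 2
  ...
A maximum chain: v2 < v9 < v0
Number of elements in the longest chain: 3


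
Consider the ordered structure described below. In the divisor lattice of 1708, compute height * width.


Height = length of longest chain minus 1; width = size of largest antichain.
A maximum chain: 1 | 61 | 427 | 854 | 1708  (height 4).
A maximum antichain: {4, 14, 122, 427}  (width 4).
Product = 4 * 4 = 16


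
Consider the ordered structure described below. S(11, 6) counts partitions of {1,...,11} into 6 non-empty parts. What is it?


S(n,k) = k*S(n-1,k) + S(n-1,k-1).
S(10,6) = 22827, S(10,5) = 42525
S(11,6) = 6*22827 + 42525 = 136962 + 42525
S(11,6) = 179487


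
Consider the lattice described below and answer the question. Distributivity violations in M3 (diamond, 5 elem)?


Distributive law: a ^ (b v c) = (a ^ b) v (a ^ c).
Check all 5^3 = 125 ordered triples (a,b,c).
  e.g. a=a1, b=a2, c=a3: lhs=a1 != rhs=0
  e.g. a=a1, b=a3, c=a2: lhs=a1 != rhs=0
Total violating triples: 6


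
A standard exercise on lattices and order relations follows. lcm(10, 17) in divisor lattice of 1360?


Join=lcm.
gcd(10,17)=1
lcm=170


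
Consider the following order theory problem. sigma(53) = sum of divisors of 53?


sigma(n) = sum of divisors.
Divisors of 53: [1, 53]
Sum = 54


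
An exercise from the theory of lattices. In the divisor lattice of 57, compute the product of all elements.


Divisors of 57: [1, 3, 19, 57]
Product = n^(d(n)/2) = 57^(4/2)
Product = 3249


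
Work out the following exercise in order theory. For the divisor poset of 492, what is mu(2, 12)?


In a divisor lattice, mu(a,b) = mu(b/a) where mu is the classical Mobius function.
b/a = 12/2 = 6
Prime factorization of 6: primes [2, 3]
6 is squarefree with 2 prime factor(s), so mu(6) = (-1)^2 = 1


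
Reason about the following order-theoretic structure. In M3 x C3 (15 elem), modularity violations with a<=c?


Modular law: if a <= c then a v (b ^ c) = (a v b) ^ c.
Check all triples (a,b,c) with a <= c among 15 elements.
This lattice is modular (diamonds M_m and their chain-products are modular).
Total violating triples: 0


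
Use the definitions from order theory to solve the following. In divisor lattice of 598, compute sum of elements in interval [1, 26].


Interval [1,26] in divisors of 598: [1, 2, 13, 26]
Sum = 42


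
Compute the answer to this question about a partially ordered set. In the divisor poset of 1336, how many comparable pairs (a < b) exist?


A comparable pair {a,b} has a < b or b < a in the order.
Count unordered pairs where one element is strictly below the other.
Examples: {1,2}, {1,4}, {1,8}, {1,167}, ...
Total comparable pairs: 22


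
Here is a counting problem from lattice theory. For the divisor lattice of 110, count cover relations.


A cover relation a -< b holds when a < b with no c strictly between.
Cover relations:
  1 -< 2
  1 -< 5
  1 -< 11
  2 -< 10
  2 -< 22
  5 -< 10
  5 -< 55
  10 -< 110
  ...4 more
Total: 12


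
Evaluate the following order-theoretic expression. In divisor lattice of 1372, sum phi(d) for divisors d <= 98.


Divisors of 1372 up to 98: [1, 2, 4, 7, 14, 28, 49, 98]
phi values: [1, 1, 2, 6, 6, 12, 42, 42]
Sum = 112


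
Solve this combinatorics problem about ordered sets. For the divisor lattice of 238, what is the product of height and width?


Height = length of longest chain minus 1; width = size of largest antichain.
A maximum chain: 1 | 17 | 119 | 238  (height 3).
A maximum antichain: {2, 7, 17}  (width 3).
Product = 3 * 3 = 9


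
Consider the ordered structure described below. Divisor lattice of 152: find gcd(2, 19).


In a divisor lattice, meet = gcd (greatest common divisor).
By Euclidean algorithm or factoring: gcd(2,19) = 1


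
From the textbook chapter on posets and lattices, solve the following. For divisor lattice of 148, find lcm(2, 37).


In a divisor lattice, join = lcm (least common multiple).
Compute lcm iteratively: start with first element, then lcm(current, next).
Elements: [2, 37]
lcm(2,37) = 74
Final lcm = 74


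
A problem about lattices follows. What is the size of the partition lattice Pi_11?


B(n) = number of set partitions of an n-element set.
B(n) satisfies the recurrence: B(n+1) = sum_k C(n,k)*B(k).
B(11) = 678570


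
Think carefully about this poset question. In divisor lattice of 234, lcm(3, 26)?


Join=lcm.
gcd(3,26)=1
lcm=78


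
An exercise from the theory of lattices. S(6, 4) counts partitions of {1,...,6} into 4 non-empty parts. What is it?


S(n,k) = k*S(n-1,k) + S(n-1,k-1).
S(5,4) = 10, S(5,3) = 25
S(6,4) = 4*10 + 25 = 40 + 25
S(6,4) = 65


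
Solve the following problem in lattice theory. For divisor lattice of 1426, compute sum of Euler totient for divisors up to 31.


Divisors of 1426 up to 31: [1, 2, 23, 31]
phi values: [1, 1, 22, 30]
Sum = 54


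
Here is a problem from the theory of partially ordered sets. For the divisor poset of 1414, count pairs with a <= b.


The order relation is {(a,b) : a <= b}, reflexive so it includes (a,a).
Examples: (1,1), (1,101), (1,14), (1,1414), (1,2), ...
Total ordered pairs: 27


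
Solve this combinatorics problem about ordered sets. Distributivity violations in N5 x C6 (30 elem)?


Distributive law: a ^ (b v c) = (a ^ b) v (a ^ c).
Check all 30^3 = 27000 ordered triples (a,b,c).
  e.g. a=(b,0), b=(a,0), c=(c,0): lhs=(b,0) != rhs=(a,0)
  e.g. a=(b,0), b=(a,0), c=(c,1): lhs=(b,0) != rhs=(a,0)
Total violating triples: 432


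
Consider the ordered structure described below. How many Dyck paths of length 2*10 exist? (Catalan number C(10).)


C(n) = C(2n, n) / (n+1).
C(20, 10) = 184756
C(10) = 184756 / 11 = 16796


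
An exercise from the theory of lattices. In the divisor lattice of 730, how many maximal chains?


A maximal chain goes from the minimum element to a maximal element via cover relations.
Counting all min-to-max paths in the cover graph.
Total maximal chains: 6


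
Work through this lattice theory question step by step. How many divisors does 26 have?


Divisors of 26: [1, 2, 13, 26]
Count: 4


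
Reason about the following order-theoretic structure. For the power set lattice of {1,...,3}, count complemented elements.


An element a is complemented if some b has a meet b = bottom, a join b = top.
every subset A has complement S\A, so all elements are complemented.
Complemented elements: {}, {1}, {2}, {3}, {1,2}, {1,3}, ... (2 more)
Count: 8


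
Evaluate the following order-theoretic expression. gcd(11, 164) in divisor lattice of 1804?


Meet=gcd.
gcd(11,164)=1


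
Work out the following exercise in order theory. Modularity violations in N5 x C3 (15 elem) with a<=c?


Modular law: if a <= c then a v (b ^ c) = (a v b) ^ c.
Check all triples (a,b,c) with a <= c among 15 elements.
  e.g. a=(a,0), b=(c,0), c=(b,0): lhs=(a,0) != rhs=(b,0)
  e.g. a=(a,0), b=(c,1), c=(b,0): lhs=(a,0) != rhs=(b,0)
Total violating triples: 18


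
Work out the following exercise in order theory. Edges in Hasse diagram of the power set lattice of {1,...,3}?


A cover relation a -< b holds when a < b with no c strictly between.
Cover relations:
  {} -< {1}
  {} -< {2}
  {} -< {3}
  {1} -< {1,2}
  {1} -< {1,3}
  {2} -< {1,2}
  {2} -< {2,3}
  {3} -< {1,3}
  ...4 more
Total: 12


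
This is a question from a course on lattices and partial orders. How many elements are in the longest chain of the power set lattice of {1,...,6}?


A chain is a totally ordered subset; we count the number of elements in a maximum chain.
Compute, for each element x, the size of the longest chain ending at x:
  {}: 1
  {1}: 2
  {2}: 2
  {3}: 2
  {4}: 2
  {5}: 2
  ...
A maximum chain: {} < {1} < {1,2} < {1,2,3} < {1,2,3,4} < {1,2,3,4,5} < {1,2,3,4,5,6}
Number of elements in the longest chain: 7


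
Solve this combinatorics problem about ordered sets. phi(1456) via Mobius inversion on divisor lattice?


phi(n) = n * prod_{p|n} (1 - 1/p).
Prime divisors of 1456: [2, 7, 13]
phi(1456) = 1456 * (1 - 1/2) * (1 - 1/7) * (1 - 1/13)
phi(1456) = 576


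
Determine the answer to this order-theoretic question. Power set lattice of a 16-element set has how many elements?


Power set = 2^n.
2^16 = 65536


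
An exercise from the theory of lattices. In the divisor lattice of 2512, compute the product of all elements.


Divisors of 2512: [1, 2, 4, 8, 16, 157, 314, 628, 1256, 2512]
Product = n^(d(n)/2) = 2512^(10/2)
Product = 100022608259448832


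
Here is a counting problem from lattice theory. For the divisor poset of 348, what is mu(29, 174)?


In a divisor lattice, mu(a,b) = mu(b/a) where mu is the classical Mobius function.
b/a = 174/29 = 6
Prime factorization of 6: primes [2, 3]
6 is squarefree with 2 prime factor(s), so mu(6) = (-1)^2 = 1


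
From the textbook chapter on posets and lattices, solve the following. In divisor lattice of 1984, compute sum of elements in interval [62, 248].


Interval [62,248] in divisors of 1984: [62, 124, 248]
Sum = 434


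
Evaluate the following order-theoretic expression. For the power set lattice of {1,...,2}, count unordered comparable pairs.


A comparable pair {a,b} has a < b or b < a in the order.
Count unordered pairs where one element is strictly below the other.
Examples: {{},{1}}, {{},{2}}, {{},{1,2}}, {{1},{1,2}}, ...
Total comparable pairs: 5


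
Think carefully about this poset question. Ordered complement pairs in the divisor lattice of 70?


Complement pair (a,b): a meet b = bottom, a join b = top.
Here: gcd(a,b)=1 and lcm(a,b)=70, i.e. a*b=70 with a,b coprime.
Pairs found: (1,70), (2,35), (5,14), (7,10), ... (4 more)
Total ordered pairs: 8


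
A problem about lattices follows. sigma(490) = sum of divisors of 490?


sigma(n) = sum of divisors.
Divisors of 490: [1, 2, 5, 7, 10, 14, 35, 49, 70, 98, 245, 490]
Sum = 1026


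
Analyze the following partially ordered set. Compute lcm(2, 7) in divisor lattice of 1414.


In a divisor lattice, join = lcm (least common multiple).
gcd(2,7) = 1
lcm(2,7) = 2*7/gcd = 14/1 = 14


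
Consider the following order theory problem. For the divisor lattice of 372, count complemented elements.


An element a is complemented if some b has a meet b = bottom, a join b = top.
a is complemented iff gcd(a, n/a)=1, i.e. a is a unitary divisor of 372.
Complemented elements: 1, 3, 4, 12, 31, 93, ... (2 more)
Count: 8


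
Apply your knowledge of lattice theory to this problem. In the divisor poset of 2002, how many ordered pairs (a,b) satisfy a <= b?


The order relation is {(a,b) : a <= b}, reflexive so it includes (a,a).
Examples: (1,1), (1,1001), (1,11), (1,13), (1,14), ...
Total ordered pairs: 81


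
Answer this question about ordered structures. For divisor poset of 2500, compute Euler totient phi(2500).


phi(n) = n * prod_{p|n} (1 - 1/p).
Prime divisors of 2500: [2, 5]
phi(2500) = 2500 * (1 - 1/2) * (1 - 1/5)
phi(2500) = 1000


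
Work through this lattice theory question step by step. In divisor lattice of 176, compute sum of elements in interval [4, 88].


Interval [4,88] in divisors of 176: [4, 8, 44, 88]
Sum = 144


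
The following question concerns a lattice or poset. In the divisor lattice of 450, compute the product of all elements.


Divisors of 450: [1, 2, 3, 5, 6, 9, 10, 15, 18, 25, 30, 45, 50, 75, 90, 150, 225, 450]
Product = n^(d(n)/2) = 450^(18/2)
Product = 756680642578125000000000


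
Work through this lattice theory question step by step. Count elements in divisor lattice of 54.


Divisors of 54: [1, 2, 3, 6, 9, 18, 27, 54]
Count: 8


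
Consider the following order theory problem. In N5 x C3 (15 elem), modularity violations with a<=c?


Modular law: if a <= c then a v (b ^ c) = (a v b) ^ c.
Check all triples (a,b,c) with a <= c among 15 elements.
  e.g. a=(a,0), b=(c,0), c=(b,0): lhs=(a,0) != rhs=(b,0)
  e.g. a=(a,0), b=(c,1), c=(b,0): lhs=(a,0) != rhs=(b,0)
Total violating triples: 18


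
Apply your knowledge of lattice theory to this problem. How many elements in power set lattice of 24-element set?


Power set = 2^n.
2^24 = 16777216


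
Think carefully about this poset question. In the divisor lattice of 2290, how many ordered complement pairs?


Complement pair (a,b): a meet b = bottom, a join b = top.
Here: gcd(a,b)=1 and lcm(a,b)=2290, i.e. a*b=2290 with a,b coprime.
Pairs found: (1,2290), (2,1145), (5,458), (10,229), ... (4 more)
Total ordered pairs: 8


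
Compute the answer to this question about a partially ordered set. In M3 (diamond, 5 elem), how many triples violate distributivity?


Distributive law: a ^ (b v c) = (a ^ b) v (a ^ c).
Check all 5^3 = 125 ordered triples (a,b,c).
  e.g. a=a1, b=a2, c=a3: lhs=a1 != rhs=0
  e.g. a=a1, b=a3, c=a2: lhs=a1 != rhs=0
Total violating triples: 6


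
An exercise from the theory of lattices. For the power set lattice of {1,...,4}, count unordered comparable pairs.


A comparable pair {a,b} has a < b or b < a in the order.
Count unordered pairs where one element is strictly below the other.
Examples: {{},{1}}, {{},{2}}, {{},{3}}, {{},{4}}, ...
Total comparable pairs: 65


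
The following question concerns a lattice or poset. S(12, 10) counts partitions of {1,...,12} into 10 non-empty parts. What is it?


S(n,k) = k*S(n-1,k) + S(n-1,k-1).
S(11,10) = 55, S(11,9) = 1155
S(12,10) = 10*55 + 1155 = 550 + 1155
S(12,10) = 1705


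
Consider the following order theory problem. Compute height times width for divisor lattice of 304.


Height = length of longest chain minus 1; width = size of largest antichain.
A maximum chain: 1 | 19 | 38 | 76 | 152 | 304  (height 5).
A maximum antichain: {2, 19}  (width 2).
Product = 5 * 2 = 10


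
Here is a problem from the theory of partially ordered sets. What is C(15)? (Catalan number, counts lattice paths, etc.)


C(n) = C(2n, n) / (n+1).
C(30, 15) = 155117520
C(15) = 155117520 / 16 = 9694845


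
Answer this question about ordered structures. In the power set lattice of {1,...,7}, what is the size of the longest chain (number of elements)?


A chain is a totally ordered subset; we count the number of elements in a maximum chain.
Compute, for each element x, the size of the longest chain ending at x:
  {}: 1
  {1}: 2
  {2}: 2
  {3}: 2
  {4}: 2
  {5}: 2
  ...
A maximum chain: {} < {1} < {1,2} < {1,2,3} < {1,2,3,4} < {1,2,3,4,5} < {1,2,3,4,5,6} < {1,2,3,4,5,6,7}
Number of elements in the longest chain: 8


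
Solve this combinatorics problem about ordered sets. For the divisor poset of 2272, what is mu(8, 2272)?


In a divisor lattice, mu(a,b) = mu(b/a) where mu is the classical Mobius function.
b/a = 2272/8 = 284
Prime factorization of 284: primes [2, 71]
284 is not squarefree, so mu(284) = 0


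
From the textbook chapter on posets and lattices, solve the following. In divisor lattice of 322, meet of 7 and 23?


In a divisor lattice, meet = gcd (greatest common divisor).
By Euclidean algorithm or factoring: gcd(7,23) = 1


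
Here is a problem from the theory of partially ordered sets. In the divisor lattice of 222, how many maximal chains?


A maximal chain goes from the minimum element to a maximal element via cover relations.
Counting all min-to-max paths in the cover graph.
Total maximal chains: 6


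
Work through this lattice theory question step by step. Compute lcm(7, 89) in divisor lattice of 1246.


In a divisor lattice, join = lcm (least common multiple).
gcd(7,89) = 1
lcm(7,89) = 7*89/gcd = 623/1 = 623


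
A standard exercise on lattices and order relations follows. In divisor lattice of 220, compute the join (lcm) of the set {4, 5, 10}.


In a divisor lattice, join = lcm (least common multiple).
Compute lcm iteratively: start with first element, then lcm(current, next).
Elements: [4, 5, 10]
lcm(4,5) = 20
lcm(20,10) = 20
Final lcm = 20


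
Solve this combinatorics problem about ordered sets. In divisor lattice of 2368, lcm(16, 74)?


Join=lcm.
gcd(16,74)=2
lcm=592
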